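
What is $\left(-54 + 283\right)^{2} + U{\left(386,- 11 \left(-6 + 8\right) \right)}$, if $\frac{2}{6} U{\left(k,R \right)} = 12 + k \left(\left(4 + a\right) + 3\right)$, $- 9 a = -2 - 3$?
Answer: $\frac{183679}{3} \approx 61226.0$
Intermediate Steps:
$a = \frac{5}{9}$ ($a = - \frac{-2 - 3}{9} = \left(- \frac{1}{9}\right) \left(-5\right) = \frac{5}{9} \approx 0.55556$)
$U{\left(k,R \right)} = 36 + \frac{68 k}{3}$ ($U{\left(k,R \right)} = 3 \left(12 + k \left(\left(4 + \frac{5}{9}\right) + 3\right)\right) = 3 \left(12 + k \left(\frac{41}{9} + 3\right)\right) = 3 \left(12 + k \frac{68}{9}\right) = 3 \left(12 + \frac{68 k}{9}\right) = 36 + \frac{68 k}{3}$)
$\left(-54 + 283\right)^{2} + U{\left(386,- 11 \left(-6 + 8\right) \right)} = \left(-54 + 283\right)^{2} + \left(36 + \frac{68}{3} \cdot 386\right) = 229^{2} + \left(36 + \frac{26248}{3}\right) = 52441 + \frac{26356}{3} = \frac{183679}{3}$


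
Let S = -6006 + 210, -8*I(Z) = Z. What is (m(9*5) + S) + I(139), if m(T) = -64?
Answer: -47019/8 ≈ -5877.4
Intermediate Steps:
I(Z) = -Z/8
S = -5796
(m(9*5) + S) + I(139) = (-64 - 5796) - ⅛*139 = -5860 - 139/8 = -47019/8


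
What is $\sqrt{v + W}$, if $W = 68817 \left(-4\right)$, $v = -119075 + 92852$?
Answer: $3 i \sqrt{33499} \approx 549.08 i$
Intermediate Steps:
$v = -26223$
$W = -275268$
$\sqrt{v + W} = \sqrt{-26223 - 275268} = \sqrt{-301491} = 3 i \sqrt{33499}$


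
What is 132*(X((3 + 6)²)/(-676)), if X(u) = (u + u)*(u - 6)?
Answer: -400950/169 ≈ -2372.5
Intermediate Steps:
X(u) = 2*u*(-6 + u) (X(u) = (2*u)*(-6 + u) = 2*u*(-6 + u))
132*(X((3 + 6)²)/(-676)) = 132*((2*(3 + 6)²*(-6 + (3 + 6)²))/(-676)) = 132*((2*9²*(-6 + 9²))*(-1/676)) = 132*((2*81*(-6 + 81))*(-1/676)) = 132*((2*81*75)*(-1/676)) = 132*(12150*(-1/676)) = 132*(-6075/338) = -400950/169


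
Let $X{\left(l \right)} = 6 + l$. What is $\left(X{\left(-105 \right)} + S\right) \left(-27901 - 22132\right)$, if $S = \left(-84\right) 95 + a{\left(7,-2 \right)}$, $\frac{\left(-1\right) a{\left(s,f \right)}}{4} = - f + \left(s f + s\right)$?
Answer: $403215947$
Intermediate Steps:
$a{\left(s,f \right)} = - 4 s + 4 f - 4 f s$ ($a{\left(s,f \right)} = - 4 \left(- f + \left(s f + s\right)\right) = - 4 \left(- f + \left(f s + s\right)\right) = - 4 \left(- f + \left(s + f s\right)\right) = - 4 \left(s - f + f s\right) = - 4 s + 4 f - 4 f s$)
$S = -7960$ ($S = \left(-84\right) 95 - \left(36 - 56\right) = -7980 - -20 = -7980 + 20 = -7960$)
$\left(X{\left(-105 \right)} + S\right) \left(-27901 - 22132\right) = \left(\left(6 - 105\right) - 7960\right) \left(-27901 - 22132\right) = \left(-99 - 7960\right) \left(-50033\right) = \left(-8059\right) \left(-50033\right) = 403215947$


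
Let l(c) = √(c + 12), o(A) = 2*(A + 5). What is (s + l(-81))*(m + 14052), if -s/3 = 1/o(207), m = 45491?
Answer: -178629/424 + 59543*I*√69 ≈ -421.29 + 4.946e+5*I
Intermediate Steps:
o(A) = 10 + 2*A (o(A) = 2*(5 + A) = 10 + 2*A)
l(c) = √(12 + c)
s = -3/424 (s = -3/(10 + 2*207) = -3/(10 + 414) = -3/424 ≈ -0.0070755)
(s + l(-81))*(m + 14052) = (-3/424 + √(12 - 81))*(45491 + 14052) = (-3/424 + √(-69))*59543 = (-3/424 + I*√69)*59543 = -178629/424 + 59543*I*√69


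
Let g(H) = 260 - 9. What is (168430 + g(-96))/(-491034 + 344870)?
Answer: -168681/146164 ≈ -1.1541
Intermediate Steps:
g(H) = 251
(168430 + g(-96))/(-491034 + 344870) = (168430 + 251)/(-491034 + 344870) = 168681/(-146164) = 168681*(-1/146164) = -168681/146164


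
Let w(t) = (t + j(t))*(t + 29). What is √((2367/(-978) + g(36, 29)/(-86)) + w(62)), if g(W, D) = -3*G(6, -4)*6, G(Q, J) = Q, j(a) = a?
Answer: √2217125976202/14018 ≈ 106.22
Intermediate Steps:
w(t) = 2*t*(29 + t) (w(t) = (t + t)*(t + 29) = (2*t)*(29 + t) = 2*t*(29 + t))
g(W, D) = -108 (g(W, D) = -3*6*6 = -18*6 = -108)
√((2367/(-978) + g(36, 29)/(-86)) + w(62)) = √((2367/(-978) - 108/(-86)) + 2*62*(29 + 62)) = √((2367*(-1/978) - 108*(-1/86)) + 2*62*91) = √((-789/326 + 54/43) + 11284) = √(-16323/14018 + 11284) = √(158162789/14018) = √2217125976202/14018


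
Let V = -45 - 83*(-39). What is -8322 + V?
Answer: -5130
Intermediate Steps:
V = 3192 (V = -45 + 3237 = 3192)
-8322 + V = -8322 + 3192 = -5130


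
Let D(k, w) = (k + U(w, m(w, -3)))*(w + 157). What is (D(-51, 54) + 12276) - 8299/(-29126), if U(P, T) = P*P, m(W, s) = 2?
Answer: 17964662965/29126 ≈ 6.1679e+5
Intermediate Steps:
U(P, T) = P**2
D(k, w) = (157 + w)*(k + w**2) (D(k, w) = (k + w**2)*(w + 157) = (k + w**2)*(157 + w) = (157 + w)*(k + w**2))
(D(-51, 54) + 12276) - 8299/(-29126) = ((54**3 + 157*(-51) + 157*54**2 - 51*54) + 12276) - 8299/(-29126) = ((157464 - 8007 + 157*2916 - 2754) + 12276) - 8299*(-1/29126) = ((157464 - 8007 + 457812 - 2754) + 12276) + 8299/29126 = (604515 + 12276) + 8299/29126 = 616791 + 8299/29126 = 17964662965/29126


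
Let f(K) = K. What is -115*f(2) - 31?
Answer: -261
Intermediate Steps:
-115*f(2) - 31 = -115*2 - 31 = -230 - 31 = -261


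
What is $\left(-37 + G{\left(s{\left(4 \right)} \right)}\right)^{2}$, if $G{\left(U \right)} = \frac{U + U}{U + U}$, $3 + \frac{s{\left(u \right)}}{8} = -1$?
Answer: $1296$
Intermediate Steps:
$s{\left(u \right)} = -32$ ($s{\left(u \right)} = -24 + 8 \left(-1\right) = -24 - 8 = -32$)
$G{\left(U \right)} = 1$ ($G{\left(U \right)} = \frac{2 U}{2 U} = 2 U \frac{1}{2 U} = 1$)
$\left(-37 + G{\left(s{\left(4 \right)} \right)}\right)^{2} = \left(-37 + 1\right)^{2} = \left(-36\right)^{2} = 1296$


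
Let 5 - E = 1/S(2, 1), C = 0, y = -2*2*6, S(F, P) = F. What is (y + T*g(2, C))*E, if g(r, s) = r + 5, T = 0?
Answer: -108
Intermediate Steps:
y = -24 (y = -4*6 = -24)
g(r, s) = 5 + r
E = 9/2 (E = 5 - 1/2 = 5 - 1*½ = 5 - ½ = 9/2 ≈ 4.5000)
(y + T*g(2, C))*E = (-24 + 0*(5 + 2))*(9/2) = (-24 + 0*7)*(9/2) = (-24 + 0)*(9/2) = -24*9/2 = -108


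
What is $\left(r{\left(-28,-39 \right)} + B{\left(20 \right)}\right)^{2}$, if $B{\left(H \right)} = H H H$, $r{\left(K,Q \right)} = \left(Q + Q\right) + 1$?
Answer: $62773929$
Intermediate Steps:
$r{\left(K,Q \right)} = 1 + 2 Q$ ($r{\left(K,Q \right)} = 2 Q + 1 = 1 + 2 Q$)
$B{\left(H \right)} = H^{3}$ ($B{\left(H \right)} = H^{2} H = H^{3}$)
$\left(r{\left(-28,-39 \right)} + B{\left(20 \right)}\right)^{2} = \left(\left(1 + 2 \left(-39\right)\right) + 20^{3}\right)^{2} = \left(\left(1 - 78\right) + 8000\right)^{2} = \left(-77 + 8000\right)^{2} = 7923^{2} = 62773929$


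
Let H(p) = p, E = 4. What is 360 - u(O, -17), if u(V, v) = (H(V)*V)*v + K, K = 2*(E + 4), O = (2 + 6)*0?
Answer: 344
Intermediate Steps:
O = 0 (O = 8*0 = 0)
K = 16 (K = 2*(4 + 4) = 2*8 = 16)
u(V, v) = 16 + v*V² (u(V, v) = (V*V)*v + 16 = V²*v + 16 = v*V² + 16 = 16 + v*V²)
360 - u(O, -17) = 360 - (16 - 17*0²) = 360 - (16 - 17*0) = 360 - (16 + 0) = 360 - 1*16 = 360 - 16 = 344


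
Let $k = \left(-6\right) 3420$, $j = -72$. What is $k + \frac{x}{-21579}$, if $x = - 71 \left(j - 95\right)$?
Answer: $- \frac{442812937}{21579} \approx -20521.0$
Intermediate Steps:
$k = -20520$
$x = 11857$ ($x = - 71 \left(-72 - 95\right) = \left(-71\right) \left(-167\right) = 11857$)
$k + \frac{x}{-21579} = -20520 + \frac{11857}{-21579} = -20520 + 11857 \left(- \frac{1}{21579}\right) = -20520 - \frac{11857}{21579} = - \frac{442812937}{21579}$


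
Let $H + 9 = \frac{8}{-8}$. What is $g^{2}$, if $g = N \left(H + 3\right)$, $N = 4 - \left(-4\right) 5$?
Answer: $28224$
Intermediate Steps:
$N = 24$ ($N = 4 - -20 = 4 + 20 = 24$)
$H = -10$ ($H = -9 + \frac{8}{-8} = -9 + 8 \left(- \frac{1}{8}\right) = -9 - 1 = -10$)
$g = -168$ ($g = 24 \left(-10 + 3\right) = 24 \left(-7\right) = -168$)
$g^{2} = \left(-168\right)^{2} = 28224$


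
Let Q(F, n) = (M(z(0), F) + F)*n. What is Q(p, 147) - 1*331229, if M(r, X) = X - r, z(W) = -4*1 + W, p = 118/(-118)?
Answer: -330935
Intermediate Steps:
p = -1 (p = 118*(-1/118) = -1)
z(W) = -4 + W
Q(F, n) = n*(4 + 2*F) (Q(F, n) = ((F - (-4 + 0)) + F)*n = ((F - 1*(-4)) + F)*n = ((F + 4) + F)*n = ((4 + F) + F)*n = (4 + 2*F)*n = n*(4 + 2*F))
Q(p, 147) - 1*331229 = 2*147*(2 - 1) - 1*331229 = 2*147*1 - 331229 = 294 - 331229 = -330935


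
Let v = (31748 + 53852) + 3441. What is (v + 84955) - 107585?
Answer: 66411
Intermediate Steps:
v = 89041 (v = 85600 + 3441 = 89041)
(v + 84955) - 107585 = (89041 + 84955) - 107585 = 173996 - 107585 = 66411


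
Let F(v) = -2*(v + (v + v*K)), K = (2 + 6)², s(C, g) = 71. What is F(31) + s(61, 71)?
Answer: -4021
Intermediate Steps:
K = 64 (K = 8² = 64)
F(v) = -132*v (F(v) = -2*(v + (v + v*64)) = -2*(v + (v + 64*v)) = -2*(v + 65*v) = -132*v)
F(31) + s(61, 71) = -132*31 + 71 = -4092 + 71 = -4021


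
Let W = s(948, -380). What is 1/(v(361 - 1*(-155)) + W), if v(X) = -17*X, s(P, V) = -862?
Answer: -1/9634 ≈ -0.00010380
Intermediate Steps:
W = -862
1/(v(361 - 1*(-155)) + W) = 1/(-17*(361 - 1*(-155)) - 862) = 1/(-17*(361 + 155) - 862) = 1/(-17*516 - 862) = 1/(-8772 - 862) = 1/(-9634) = -1/9634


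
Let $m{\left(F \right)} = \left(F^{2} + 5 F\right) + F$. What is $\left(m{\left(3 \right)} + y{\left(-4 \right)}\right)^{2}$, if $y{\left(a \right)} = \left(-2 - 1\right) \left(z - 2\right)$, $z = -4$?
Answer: $2025$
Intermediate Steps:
$m{\left(F \right)} = F^{2} + 6 F$
$y{\left(a \right)} = 18$ ($y{\left(a \right)} = \left(-2 - 1\right) \left(-4 - 2\right) = \left(-3\right) \left(-6\right) = 18$)
$\left(m{\left(3 \right)} + y{\left(-4 \right)}\right)^{2} = \left(3 \left(6 + 3\right) + 18\right)^{2} = \left(3 \cdot 9 + 18\right)^{2} = \left(27 + 18\right)^{2} = 45^{2} = 2025$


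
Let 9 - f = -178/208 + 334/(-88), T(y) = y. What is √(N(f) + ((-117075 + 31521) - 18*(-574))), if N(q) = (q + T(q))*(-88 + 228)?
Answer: I*√1460051593/143 ≈ 267.21*I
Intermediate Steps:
f = 15617/1144 (f = 9 - (-178/208 + 334/(-88)) = 9 - (-178*1/208 + 334*(-1/88)) = 9 - (-89/104 - 167/44) = 9 - 1*(-5321/1144) = 9 + 5321/1144 = 15617/1144 ≈ 13.651)
N(q) = 280*q (N(q) = (q + q)*(-88 + 228) = (2*q)*140 = 280*q)
√(N(f) + ((-117075 + 31521) - 18*(-574))) = √(280*(15617/1144) + ((-117075 + 31521) - 18*(-574))) = √(546595/143 + (-85554 + 10332)) = √(546595/143 - 75222) = √(-10210151/143) = I*√1460051593/143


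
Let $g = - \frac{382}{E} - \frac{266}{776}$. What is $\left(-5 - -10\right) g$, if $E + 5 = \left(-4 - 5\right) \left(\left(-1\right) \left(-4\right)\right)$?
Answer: $\frac{713815}{15908} \approx 44.871$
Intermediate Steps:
$E = -41$ ($E = -5 + \left(-4 - 5\right) \left(\left(-1\right) \left(-4\right)\right) = -5 - 36 = -41$)
$g = \frac{142763}{15908}$ ($g = - \frac{382}{-41} - \frac{266}{776} = \left(-382\right) \left(- \frac{1}{41}\right) - \frac{133}{388} = \frac{382}{41} - \frac{133}{388} = \frac{142763}{15908} \approx 8.9743$)
$\left(-5 - -10\right) g = \left(-5 - -10\right) \frac{142763}{15908} = \left(-5 + 10\right) \frac{142763}{15908} = 5 \cdot \frac{142763}{15908} = \frac{713815}{15908}$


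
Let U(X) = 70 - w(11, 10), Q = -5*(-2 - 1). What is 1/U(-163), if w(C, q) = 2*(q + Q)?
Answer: 1/20 ≈ 0.050000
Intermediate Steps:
Q = 15 (Q = -5*(-3) = 15)
w(C, q) = 30 + 2*q (w(C, q) = 2*(q + 15) = 2*(15 + q) = 30 + 2*q)
U(X) = 20 (U(X) = 70 - (30 + 2*10) = 70 - (30 + 20) = 70 - 1*50 = 70 - 50 = 20)
1/U(-163) = 1/20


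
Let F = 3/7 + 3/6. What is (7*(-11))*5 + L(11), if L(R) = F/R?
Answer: -59277/154 ≈ -384.92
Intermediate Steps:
F = 13/14 (F = 3*(⅐) + 3*(⅙) = 3/7 + ½ = 13/14 ≈ 0.92857)
L(R) = 13/(14*R)
(7*(-11))*5 + L(11) = (7*(-11))*5 + (13/14)/11 = -77*5 + (13/14)*(1/11) = -385 + 13/154 = -59277/154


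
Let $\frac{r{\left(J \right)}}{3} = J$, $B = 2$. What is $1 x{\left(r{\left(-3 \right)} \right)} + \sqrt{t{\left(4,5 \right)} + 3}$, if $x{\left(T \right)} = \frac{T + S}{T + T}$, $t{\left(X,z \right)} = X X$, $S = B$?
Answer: $\frac{7}{18} + \sqrt{19} \approx 4.7478$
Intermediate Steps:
$S = 2$
$t{\left(X,z \right)} = X^{2}$
$r{\left(J \right)} = 3 J$
$x{\left(T \right)} = \frac{2 + T}{2 T}$ ($x{\left(T \right)} = \frac{T + 2}{T + T} = \frac{2 + T}{2 T}$)
$1 x{\left(r{\left(-3 \right)} \right)} + \sqrt{t{\left(4,5 \right)} + 3} = 1 \frac{2 + 3 \left(-3\right)}{2 \cdot 3 \left(-3\right)} + \sqrt{4^{2} + 3} = 1 \frac{2 - 9}{2 \left(-9\right)} + \sqrt{16 + 3} = 1 \cdot \frac{1}{2} \left(- \frac{1}{9}\right) \left(-7\right) + \sqrt{19} = 1 \cdot \frac{7}{18} + \sqrt{19} = \frac{7}{18} + \sqrt{19}$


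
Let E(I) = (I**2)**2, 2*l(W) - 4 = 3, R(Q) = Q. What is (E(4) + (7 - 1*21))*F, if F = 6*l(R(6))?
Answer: 5082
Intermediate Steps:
l(W) = 7/2 (l(W) = 2 + (1/2)*3 = 2 + 3/2 = 7/2)
F = 21 (F = 6*(7/2) = 21)
E(I) = I**4
(E(4) + (7 - 1*21))*F = (4**4 + (7 - 1*21))*21 = (256 + (7 - 21))*21 = (256 - 14)*21 = 242*21 = 5082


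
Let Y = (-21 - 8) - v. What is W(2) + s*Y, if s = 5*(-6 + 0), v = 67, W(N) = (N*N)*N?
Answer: 2888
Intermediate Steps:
W(N) = N³ (W(N) = N²*N = N³)
s = -30 (s = 5*(-6) = -30)
Y = -96 (Y = (-21 - 8) - 1*67 = -29 - 67 = -96)
W(2) + s*Y = 2³ - 30*(-96) = 8 + 2880 = 2888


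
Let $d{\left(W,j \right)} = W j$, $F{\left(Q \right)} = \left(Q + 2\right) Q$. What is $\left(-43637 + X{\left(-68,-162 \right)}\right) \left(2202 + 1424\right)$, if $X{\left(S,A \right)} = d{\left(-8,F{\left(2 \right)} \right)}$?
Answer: $-158459826$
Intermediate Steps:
$F{\left(Q \right)} = Q \left(2 + Q\right)$ ($F{\left(Q \right)} = \left(2 + Q\right) Q = Q \left(2 + Q\right)$)
$X{\left(S,A \right)} = -64$ ($X{\left(S,A \right)} = - 8 \cdot 2 \left(2 + 2\right) = - 8 \cdot 2 \cdot 4 = \left(-8\right) 8 = -64$)
$\left(-43637 + X{\left(-68,-162 \right)}\right) \left(2202 + 1424\right) = \left(-43637 - 64\right) \left(2202 + 1424\right) = \left(-43701\right) 3626 = -158459826$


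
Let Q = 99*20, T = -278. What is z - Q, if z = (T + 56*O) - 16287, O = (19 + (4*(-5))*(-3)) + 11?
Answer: -13505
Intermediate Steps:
O = 90 (O = (19 - 20*(-3)) + 11 = (19 + 60) + 11 = 79 + 11 = 90)
Q = 1980
z = -11525 (z = (-278 + 56*90) - 16287 = (-278 + 5040) - 16287 = 4762 - 16287 = -11525)
z - Q = -11525 - 1*1980 = -11525 - 1980 = -13505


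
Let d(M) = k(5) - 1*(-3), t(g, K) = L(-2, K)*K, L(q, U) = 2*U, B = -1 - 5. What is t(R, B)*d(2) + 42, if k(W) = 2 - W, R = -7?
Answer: 42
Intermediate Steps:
B = -6
t(g, K) = 2*K² (t(g, K) = (2*K)*K = 2*K²)
d(M) = 0 (d(M) = (2 - 1*5) - 1*(-3) = (2 - 5) + 3 = -3 + 3 = 0)
t(R, B)*d(2) + 42 = (2*(-6)²)*0 + 42 = (2*36)*0 + 42 = 72*0 + 42 = 0 + 42 = 42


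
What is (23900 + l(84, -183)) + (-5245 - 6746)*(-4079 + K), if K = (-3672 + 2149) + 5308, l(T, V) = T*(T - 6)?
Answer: 3555806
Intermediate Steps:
l(T, V) = T*(-6 + T)
K = 3785 (K = -1523 + 5308 = 3785)
(23900 + l(84, -183)) + (-5245 - 6746)*(-4079 + K) = (23900 + 84*(-6 + 84)) + (-5245 - 6746)*(-4079 + 3785) = (23900 + 84*78) - 11991*(-294) = (23900 + 6552) + 3525354 = 30452 + 3525354 = 3555806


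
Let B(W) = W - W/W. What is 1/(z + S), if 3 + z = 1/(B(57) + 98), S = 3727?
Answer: 154/573497 ≈ 0.00026853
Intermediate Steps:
B(W) = -1 + W (B(W) = W - 1*1 = W - 1 = -1 + W)
z = -461/154 (z = -3 + 1/((-1 + 57) + 98) = -3 + 1/(56 + 98) = -3 + 1/154 = -461/154 ≈ -2.9935)
1/(z + S) = 1/(-461/154 + 3727) = 1/(573497/154) = 154/573497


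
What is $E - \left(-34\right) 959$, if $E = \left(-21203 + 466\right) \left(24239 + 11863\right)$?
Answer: $-748614568$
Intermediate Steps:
$E = -748647174$ ($E = \left(-20737\right) 36102 = -748647174$)
$E - \left(-34\right) 959 = -748647174 - \left(-34\right) 959 = -748647174 - -32606 = -748647174 + 32606 = -748614568$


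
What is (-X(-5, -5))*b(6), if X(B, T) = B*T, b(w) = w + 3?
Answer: -225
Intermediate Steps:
b(w) = 3 + w
(-X(-5, -5))*b(6) = (-(-5)*(-5))*(3 + 6) = -1*25*9 = -25*9 = -225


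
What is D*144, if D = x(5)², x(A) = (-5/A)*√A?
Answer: 720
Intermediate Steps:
x(A) = -5/√A
D = 5 (D = (-√5)² = 5)
D*144 = 5*144 = 720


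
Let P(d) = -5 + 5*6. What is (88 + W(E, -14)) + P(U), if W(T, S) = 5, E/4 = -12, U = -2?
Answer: 118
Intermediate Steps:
E = -48 (E = 4*(-12) = -48)
P(d) = 25 (P(d) = -5 + 30 = 25)
(88 + W(E, -14)) + P(U) = (88 + 5) + 25 = 93 + 25 = 118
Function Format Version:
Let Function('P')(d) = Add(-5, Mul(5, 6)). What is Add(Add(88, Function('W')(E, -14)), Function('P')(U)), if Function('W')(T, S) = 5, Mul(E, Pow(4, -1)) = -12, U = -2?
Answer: 118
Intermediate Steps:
E = -48 (E = Mul(4, -12) = -48)
Function('P')(d) = 25 (Function('P')(d) = Add(-5, 30) = 25)
Add(Add(88, Function('W')(E, -14)), Function('P')(U)) = Add(Add(88, 5), 25) = Add(93, 25) = 118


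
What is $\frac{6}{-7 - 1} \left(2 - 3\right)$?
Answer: $\frac{3}{4} \approx 0.75$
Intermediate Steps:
$\frac{6}{-7 - 1} \left(2 - 3\right) = \frac{6}{-8} \left(2 - 3\right) = 6 \left(- \frac{1}{8}\right) \left(-1\right) = \left(- \frac{3}{4}\right) \left(-1\right) = \frac{3}{4}$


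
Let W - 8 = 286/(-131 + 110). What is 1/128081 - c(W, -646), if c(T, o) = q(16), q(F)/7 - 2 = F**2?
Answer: -231314285/128081 ≈ -1806.0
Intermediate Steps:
W = -118/21 (W = 8 + 286/(-131 + 110) = 8 + 286/(-21) = 8 + 286*(-1/21) = 8 - 286/21 = -118/21 ≈ -5.6190)
q(F) = 14 + 7*F**2
c(T, o) = 1806 (c(T, o) = 14 + 7*16**2 = 14 + 7*256 = 14 + 1792 = 1806)
1/128081 - c(W, -646) = 1/128081 - 1*1806 = 1/128081 - 1806 = -231314285/128081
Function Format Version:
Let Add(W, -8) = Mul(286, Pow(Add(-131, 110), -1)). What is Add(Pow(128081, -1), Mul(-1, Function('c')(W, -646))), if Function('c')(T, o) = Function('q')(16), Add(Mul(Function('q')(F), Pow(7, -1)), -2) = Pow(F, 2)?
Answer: Rational(-231314285, 128081) ≈ -1806.0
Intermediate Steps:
W = Rational(-118, 21) (W = Add(8, Mul(286, Pow(Add(-131, 110), -1))) = Add(8, Mul(286, Pow(-21, -1))) = Add(8, Mul(286, Rational(-1, 21))) = Add(8, Rational(-286, 21)) = Rational(-118, 21) ≈ -5.6190)
Function('q')(F) = Add(14, Mul(7, Pow(F, 2)))
Function('c')(T, o) = 1806 (Function('c')(T, o) = Add(14, Mul(7, Pow(16, 2))) = Add(14, Mul(7, 256)) = Add(14, 1792) = 1806)
Add(Pow(128081, -1), Mul(-1, Function('c')(W, -646))) = Add(Pow(128081, -1), Mul(-1, 1806)) = Add(Rational(1, 128081), -1806) = Rational(-231314285, 128081)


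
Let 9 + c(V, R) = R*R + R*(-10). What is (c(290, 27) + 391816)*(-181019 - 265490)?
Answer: -175150299394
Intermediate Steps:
c(V, R) = -9 + R² - 10*R (c(V, R) = -9 + (R*R + R*(-10)) = -9 + (R² - 10*R) = -9 + R² - 10*R)
(c(290, 27) + 391816)*(-181019 - 265490) = ((-9 + 27² - 10*27) + 391816)*(-181019 - 265490) = ((-9 + 729 - 270) + 391816)*(-446509) = (450 + 391816)*(-446509) = 392266*(-446509) = -175150299394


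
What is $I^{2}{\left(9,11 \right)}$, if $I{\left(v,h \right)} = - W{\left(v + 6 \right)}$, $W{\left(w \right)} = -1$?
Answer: $1$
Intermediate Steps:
$I{\left(v,h \right)} = 1$ ($I{\left(v,h \right)} = \left(-1\right) \left(-1\right) = 1$)
$I^{2}{\left(9,11 \right)} = 1^{2} = 1$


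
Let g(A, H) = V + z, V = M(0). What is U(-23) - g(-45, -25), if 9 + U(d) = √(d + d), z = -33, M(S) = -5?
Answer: 29 + I*√46 ≈ 29.0 + 6.7823*I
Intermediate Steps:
U(d) = -9 + √2*√d (U(d) = -9 + √(d + d) = -9 + √(2*d) = -9 + √2*√d)
V = -5
g(A, H) = -38 (g(A, H) = -5 - 33 = -38)
U(-23) - g(-45, -25) = (-9 + √2*√(-23)) - 1*(-38) = (-9 + √2*(I*√23)) + 38 = (-9 + I*√46) + 38 = 29 + I*√46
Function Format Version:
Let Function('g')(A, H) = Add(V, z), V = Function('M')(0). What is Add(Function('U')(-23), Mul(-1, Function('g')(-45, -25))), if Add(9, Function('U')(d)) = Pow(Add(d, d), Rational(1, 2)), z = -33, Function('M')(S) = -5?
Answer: Add(29, Mul(I, Pow(46, Rational(1, 2)))) ≈ Add(29.000, Mul(6.7823, I))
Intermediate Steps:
Function('U')(d) = Add(-9, Mul(Pow(2, Rational(1, 2)), Pow(d, Rational(1, 2)))) (Function('U')(d) = Add(-9, Pow(Add(d, d), Rational(1, 2))) = Add(-9, Pow(Mul(2, d), Rational(1, 2))) = Add(-9, Mul(Pow(2, Rational(1, 2)), Pow(d, Rational(1, 2)))))
V = -5
Function('g')(A, H) = -38 (Function('g')(A, H) = Add(-5, -33) = -38)
Add(Function('U')(-23), Mul(-1, Function('g')(-45, -25))) = Add(Add(-9, Mul(Pow(2, Rational(1, 2)), Pow(-23, Rational(1, 2)))), Mul(-1, -38)) = Add(Add(-9, Mul(Pow(2, Rational(1, 2)), Mul(I, Pow(23, Rational(1, 2))))), 38) = Add(Add(-9, Mul(I, Pow(46, Rational(1, 2)))), 38) = Add(29, Mul(I, Pow(46, Rational(1, 2))))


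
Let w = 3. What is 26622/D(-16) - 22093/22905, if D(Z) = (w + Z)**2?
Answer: 606043193/3870945 ≈ 156.56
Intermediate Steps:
D(Z) = (3 + Z)**2
26622/D(-16) - 22093/22905 = 26622/((3 - 16)**2) - 22093/22905 = 26622/((-13)**2) - 22093*1/22905 = 26622/169 - 22093/22905 = 606043193/3870945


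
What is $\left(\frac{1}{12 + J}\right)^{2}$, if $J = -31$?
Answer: $\frac{1}{361} \approx 0.0027701$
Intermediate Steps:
$\left(\frac{1}{12 + J}\right)^{2} = \left(\frac{1}{12 - 31}\right)^{2} = \left(\frac{1}{-19}\right)^{2} = \left(- \frac{1}{19}\right)^{2} = \frac{1}{361}$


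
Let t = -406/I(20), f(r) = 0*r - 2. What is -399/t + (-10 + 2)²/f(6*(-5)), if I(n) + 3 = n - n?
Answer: -2027/58 ≈ -34.948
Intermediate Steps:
I(n) = -3 (I(n) = -3 + (n - n) = -3 + 0 = -3)
f(r) = -2 (f(r) = 0 - 2 = -2)
t = 406/3 (t = -406/(-3) = -406*(-⅓) = 406/3 ≈ 135.33)
-399/t + (-10 + 2)²/f(6*(-5)) = -399/406/3 + (-10 + 2)²/(-2) = -399*3/406 + (-8)²*(-½) = -171/58 + 64*(-½) = -171/58 - 32 = -2027/58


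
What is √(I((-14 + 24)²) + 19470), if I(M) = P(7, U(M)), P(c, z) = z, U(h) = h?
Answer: √19570 ≈ 139.89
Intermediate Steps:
I(M) = M
√(I((-14 + 24)²) + 19470) = √((-14 + 24)² + 19470) = √(10² + 19470) = √(100 + 19470) = √19570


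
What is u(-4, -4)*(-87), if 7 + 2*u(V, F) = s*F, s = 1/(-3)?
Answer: 493/2 ≈ 246.50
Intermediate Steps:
s = -⅓ ≈ -0.33333
u(V, F) = -7/2 - F/6 (u(V, F) = -7/2 + (-F/3)/2 = -7/2 - F/6)
u(-4, -4)*(-87) = (-7/2 - ⅙*(-4))*(-87) = (-7/2 + ⅔)*(-87) = -17/6*(-87) = 493/2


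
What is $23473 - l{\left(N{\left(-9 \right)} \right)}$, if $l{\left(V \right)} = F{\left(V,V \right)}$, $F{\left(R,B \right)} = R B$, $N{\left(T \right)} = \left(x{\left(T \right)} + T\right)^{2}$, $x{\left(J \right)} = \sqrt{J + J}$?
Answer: $25336 + 6804 i \sqrt{2} \approx 25336.0 + 9622.3 i$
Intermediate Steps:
$x{\left(J \right)} = \sqrt{2} \sqrt{J}$ ($x{\left(J \right)} = \sqrt{2 J} = \sqrt{2} \sqrt{J}$)
$N{\left(T \right)} = \left(T + \sqrt{2} \sqrt{T}\right)^{2}$ ($N{\left(T \right)} = \left(\sqrt{2} \sqrt{T} + T\right)^{2} = \left(T + \sqrt{2} \sqrt{T}\right)^{2}$)
$F{\left(R,B \right)} = B R$
$l{\left(V \right)} = V^{2}$ ($l{\left(V \right)} = V V = V^{2}$)
$23473 - l{\left(N{\left(-9 \right)} \right)} = 23473 - \left(\left(-9 + \sqrt{2} \sqrt{-9}\right)^{2}\right)^{2} = 23473 - \left(\left(-9 + \sqrt{2} \cdot 3 i\right)^{2}\right)^{2} = 23473 - \left(\left(-9 + 3 i \sqrt{2}\right)^{2}\right)^{2} = 23473 - \left(-9 + 3 i \sqrt{2}\right)^{4}$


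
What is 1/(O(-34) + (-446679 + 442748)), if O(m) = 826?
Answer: -1/3105 ≈ -0.00032206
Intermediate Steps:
1/(O(-34) + (-446679 + 442748)) = 1/(826 + (-446679 + 442748)) = 1/(826 - 3931) = 1/(-3105) = -1/3105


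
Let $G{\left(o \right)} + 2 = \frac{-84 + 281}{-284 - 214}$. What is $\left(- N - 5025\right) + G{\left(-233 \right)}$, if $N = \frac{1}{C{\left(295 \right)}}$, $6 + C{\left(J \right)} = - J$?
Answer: $- \frac{753596045}{149898} \approx -5027.4$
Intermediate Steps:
$C{\left(J \right)} = -6 - J$
$G{\left(o \right)} = - \frac{1193}{498}$ ($G{\left(o \right)} = -2 + \frac{-84 + 281}{-284 - 214} = -2 + \frac{197}{-498} = -2 + 197 \left(- \frac{1}{498}\right) = -2 - \frac{197}{498} = - \frac{1193}{498}$)
$N = - \frac{1}{301}$ ($N = \frac{1}{-6 - 295} = \frac{1}{-301} = - \frac{1}{301} \approx -0.0033223$)
$\left(- N - 5025\right) + G{\left(-233 \right)} = \left(\left(-1\right) \left(- \frac{1}{301}\right) - 5025\right) - \frac{1193}{498} = \left(\frac{1}{301} - 5025\right) - \frac{1193}{498} = - \frac{1512524}{301} - \frac{1193}{498} = - \frac{753596045}{149898}$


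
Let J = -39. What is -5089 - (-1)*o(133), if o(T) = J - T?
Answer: -5261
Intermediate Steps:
o(T) = -39 - T
-5089 - (-1)*o(133) = -5089 - (-1)*(-39 - 1*133) = -5089 - (-1)*(-39 - 133) = -5089 - (-1)*(-172) = -5089 - 1*172 = -5089 - 172 = -5261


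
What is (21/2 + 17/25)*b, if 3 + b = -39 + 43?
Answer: 559/50 ≈ 11.180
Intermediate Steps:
b = 1 (b = -3 + (-39 + 43) = -3 + 4 = 1)
(21/2 + 17/25)*b = (21/2 + 17/25)*1 = (559/50)*1 = 559/50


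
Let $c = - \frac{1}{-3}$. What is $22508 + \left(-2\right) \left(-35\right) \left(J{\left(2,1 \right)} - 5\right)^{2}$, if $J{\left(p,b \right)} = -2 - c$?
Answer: $\frac{236452}{9} \approx 26272.0$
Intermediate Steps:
$c = \frac{1}{3}$ ($c = \left(-1\right) \left(- \frac{1}{3}\right) = \frac{1}{3} \approx 0.33333$)
$J{\left(p,b \right)} = - \frac{7}{3}$ ($J{\left(p,b \right)} = -2 - \frac{1}{3} = - \frac{7}{3}$)
$22508 + \left(-2\right) \left(-35\right) \left(J{\left(2,1 \right)} - 5\right)^{2} = 22508 + \left(-2\right) \left(-35\right) \left(- \frac{7}{3} - 5\right)^{2} = 22508 + 70 \left(- \frac{22}{3}\right)^{2} = 22508 + 70 \cdot \frac{484}{9} = 22508 + \frac{33880}{9} = \frac{236452}{9}$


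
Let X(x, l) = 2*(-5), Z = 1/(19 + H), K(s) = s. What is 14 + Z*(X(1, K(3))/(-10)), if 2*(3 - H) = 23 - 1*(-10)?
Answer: 156/11 ≈ 14.182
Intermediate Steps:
H = -27/2 (H = 3 - (23 - 1*(-10))/2 = 3 - (23 + 10)/2 = 3 - ½*33 = 3 - 33/2 = -27/2 ≈ -13.500)
Z = 2/11 (Z = 1/(19 - 27/2) = 1/(11/2) = 2/11 ≈ 0.18182)
X(x, l) = -10
14 + Z*(X(1, K(3))/(-10)) = 14 + 2*(-10/(-10))/11 = 14 + 2*(-10*(-⅒))/11 = 14 + (2/11)*1 = 14 + 2/11 = 156/11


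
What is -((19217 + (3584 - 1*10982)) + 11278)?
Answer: -23097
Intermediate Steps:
-((19217 + (3584 - 1*10982)) + 11278) = -((19217 + (3584 - 10982)) + 11278) = -((19217 - 7398) + 11278) = -(11819 + 11278) = -1*23097 = -23097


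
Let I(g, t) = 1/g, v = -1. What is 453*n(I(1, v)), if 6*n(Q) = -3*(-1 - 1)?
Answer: 453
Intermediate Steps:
n(Q) = 1 (n(Q) = (-3*(-1 - 1))/6 = (-3*(-2))/6 = (⅙)*6 = 1)
453*n(I(1, v)) = 453*1 = 453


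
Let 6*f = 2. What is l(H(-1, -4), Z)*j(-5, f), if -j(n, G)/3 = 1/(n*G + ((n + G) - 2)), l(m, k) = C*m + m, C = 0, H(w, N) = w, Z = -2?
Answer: -9/25 ≈ -0.36000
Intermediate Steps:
f = 1/3 (f = (1/6)*2 = 1/3 ≈ 0.33333)
l(m, k) = m (l(m, k) = 0*m + m = 0 + m = m)
j(n, G) = -3/(-2 + G + n + G*n) (j(n, G) = -3/(n*G + ((n + G) - 2)) = -3/(G*n + ((G + n) - 2)) = -3/(G*n + (-2 + G + n)) = -3/(-2 + G + n + G*n))
l(H(-1, -4), Z)*j(-5, f) = -(-3)/(-2 + 1/3 - 5 + (1/3)*(-5)) = -(-3)/(-2 + 1/3 - 5 - 5/3) = -(-3)/(-25/3) = -(-3)*(-3)/25 = -1*9/25 = -9/25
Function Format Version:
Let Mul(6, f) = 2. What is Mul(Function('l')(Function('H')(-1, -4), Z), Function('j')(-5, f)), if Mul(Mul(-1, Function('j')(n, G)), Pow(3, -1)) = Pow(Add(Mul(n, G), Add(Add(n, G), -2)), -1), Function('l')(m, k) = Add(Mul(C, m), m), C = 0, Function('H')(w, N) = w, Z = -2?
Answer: Rational(-9, 25) ≈ -0.36000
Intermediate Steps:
f = Rational(1, 3) (f = Mul(Rational(1, 6), 2) = Rational(1, 3) ≈ 0.33333)
Function('l')(m, k) = m (Function('l')(m, k) = Add(Mul(0, m), m) = Add(0, m) = m)
Function('j')(n, G) = Mul(-3, Pow(Add(-2, G, n, Mul(G, n)), -1)) (Function('j')(n, G) = Mul(-3, Pow(Add(Mul(n, G), Add(Add(n, G), -2)), -1)) = Mul(-3, Pow(Add(Mul(G, n), Add(Add(G, n), -2)), -1)) = Mul(-3, Pow(Add(Mul(G, n), Add(-2, G, n)), -1)) = Mul(-3, Pow(Add(-2, G, n, Mul(G, n)), -1)))
Mul(Function('l')(Function('H')(-1, -4), Z), Function('j')(-5, f)) = Mul(-1, Mul(-3, Pow(Add(-2, Rational(1, 3), -5, Mul(Rational(1, 3), -5)), -1))) = Mul(-1, Mul(-3, Pow(Add(-2, Rational(1, 3), -5, Rational(-5, 3)), -1))) = Mul(-1, Mul(-3, Pow(Rational(-25, 3), -1))) = Mul(-1, Mul(-3, Rational(-3, 25))) = Mul(-1, Rational(9, 25)) = Rational(-9, 25)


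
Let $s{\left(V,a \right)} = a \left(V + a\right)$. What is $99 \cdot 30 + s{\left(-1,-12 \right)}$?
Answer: $3126$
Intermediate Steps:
$99 \cdot 30 + s{\left(-1,-12 \right)} = 99 \cdot 30 - 12 \left(-1 - 12\right) = 2970 - -156 = 2970 + 156 = 3126$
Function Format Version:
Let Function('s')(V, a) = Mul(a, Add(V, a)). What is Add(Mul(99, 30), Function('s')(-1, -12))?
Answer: 3126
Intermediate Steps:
Add(Mul(99, 30), Function('s')(-1, -12)) = Add(Mul(99, 30), Mul(-12, Add(-1, -12))) = Add(2970, Mul(-12, -13)) = Add(2970, 156) = 3126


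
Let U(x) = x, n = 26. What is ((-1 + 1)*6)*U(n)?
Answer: 0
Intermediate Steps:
((-1 + 1)*6)*U(n) = ((-1 + 1)*6)*26 = (0*6)*26 = 0*26 = 0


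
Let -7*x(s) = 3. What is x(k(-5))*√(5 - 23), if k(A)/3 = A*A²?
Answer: -9*I*√2/7 ≈ -1.8183*I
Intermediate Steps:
k(A) = 3*A³ (k(A) = 3*(A*A²) = 3*A³)
x(s) = -3/7 (x(s) = -⅐*3 = -3/7)
x(k(-5))*√(5 - 23) = -3*√(5 - 23)/7 = -9*I*√2/7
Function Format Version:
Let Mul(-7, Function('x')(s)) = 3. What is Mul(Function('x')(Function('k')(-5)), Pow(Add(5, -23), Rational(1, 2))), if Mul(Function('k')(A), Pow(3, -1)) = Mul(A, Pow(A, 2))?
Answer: Mul(Rational(-9, 7), I, Pow(2, Rational(1, 2))) ≈ Mul(-1.8183, I)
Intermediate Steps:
Function('k')(A) = Mul(3, Pow(A, 3)) (Function('k')(A) = Mul(3, Mul(A, Pow(A, 2))) = Mul(3, Pow(A, 3)))
Function('x')(s) = Rational(-3, 7) (Function('x')(s) = Mul(Rational(-1, 7), 3) = Rational(-3, 7))
Mul(Function('x')(Function('k')(-5)), Pow(Add(5, -23), Rational(1, 2))) = Mul(Rational(-3, 7), Pow(Add(5, -23), Rational(1, 2))) = Mul(Rational(-3, 7), Pow(-18, Rational(1, 2))) = Mul(Rational(-3, 7), Mul(3, I, Pow(2, Rational(1, 2)))) = Mul(Rational(-9, 7), I, Pow(2, Rational(1, 2)))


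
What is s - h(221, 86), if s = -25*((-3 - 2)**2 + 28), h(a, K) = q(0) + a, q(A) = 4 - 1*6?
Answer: -1544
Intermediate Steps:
q(A) = -2 (q(A) = 4 - 6 = -2)
h(a, K) = -2 + a
s = -1325 (s = -25*((-5)**2 + 28) = -25*(25 + 28) = -25*53 = -1325)
s - h(221, 86) = -1325 - (-2 + 221) = -1325 - 1*219 = -1325 - 219 = -1544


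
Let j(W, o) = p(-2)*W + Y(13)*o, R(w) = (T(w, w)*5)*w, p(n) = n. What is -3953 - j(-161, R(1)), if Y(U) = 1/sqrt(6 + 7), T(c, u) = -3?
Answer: -4275 + 15*sqrt(13)/13 ≈ -4270.8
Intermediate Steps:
Y(U) = sqrt(13)/13 (Y(U) = 1/sqrt(13) = 1*(sqrt(13)/13) = sqrt(13)/13)
R(w) = -15*w (R(w) = (-3*5)*w = -15*w)
j(W, o) = -2*W + o*sqrt(13)/13 (j(W, o) = -2*W + (sqrt(13)/13)*o = -2*W + o*sqrt(13)/13)
-3953 - j(-161, R(1)) = -3953 - (-2*(-161) + (-15*1)*sqrt(13)/13) = -3953 - (322 + (1/13)*(-15)*sqrt(13)) = -3953 - (322 - 15*sqrt(13)/13) = -3953 + (-322 + 15*sqrt(13)/13) = -4275 + 15*sqrt(13)/13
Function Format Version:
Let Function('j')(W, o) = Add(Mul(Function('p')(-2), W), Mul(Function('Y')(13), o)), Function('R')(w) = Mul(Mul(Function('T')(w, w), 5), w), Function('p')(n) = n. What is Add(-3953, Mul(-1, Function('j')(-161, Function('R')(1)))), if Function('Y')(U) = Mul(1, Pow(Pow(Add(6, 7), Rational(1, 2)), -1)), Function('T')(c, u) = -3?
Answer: Add(-4275, Mul(Rational(15, 13), Pow(13, Rational(1, 2)))) ≈ -4270.8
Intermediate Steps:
Function('Y')(U) = Mul(Rational(1, 13), Pow(13, Rational(1, 2))) (Function('Y')(U) = Mul(1, Pow(Pow(13, Rational(1, 2)), -1)) = Mul(1, Mul(Rational(1, 13), Pow(13, Rational(1, 2)))) = Mul(Rational(1, 13), Pow(13, Rational(1, 2))))
Function('R')(w) = Mul(-15, w) (Function('R')(w) = Mul(Mul(-3, 5), w) = Mul(-15, w))
Function('j')(W, o) = Add(Mul(-2, W), Mul(Rational(1, 13), o, Pow(13, Rational(1, 2)))) (Function('j')(W, o) = Add(Mul(-2, W), Mul(Mul(Rational(1, 13), Pow(13, Rational(1, 2))), o)) = Add(Mul(-2, W), Mul(Rational(1, 13), o, Pow(13, Rational(1, 2)))))
Add(-3953, Mul(-1, Function('j')(-161, Function('R')(1)))) = Add(-3953, Mul(-1, Add(Mul(-2, -161), Mul(Rational(1, 13), Mul(-15, 1), Pow(13, Rational(1, 2)))))) = Add(-3953, Mul(-1, Add(322, Mul(Rational(1, 13), -15, Pow(13, Rational(1, 2)))))) = Add(-3953, Mul(-1, Add(322, Mul(Rational(-15, 13), Pow(13, Rational(1, 2)))))) = Add(-3953, Add(-322, Mul(Rational(15, 13), Pow(13, Rational(1, 2))))) = Add(-4275, Mul(Rational(15, 13), Pow(13, Rational(1, 2))))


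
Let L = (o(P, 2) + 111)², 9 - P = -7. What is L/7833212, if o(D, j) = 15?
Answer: 3969/1958303 ≈ 0.0020268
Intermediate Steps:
P = 16 (P = 9 - 1*(-7) = 9 + 7 = 16)
L = 15876 (L = (15 + 111)² = 126² = 15876)
L/7833212 = 15876/7833212 = 15876*(1/7833212) = 3969/1958303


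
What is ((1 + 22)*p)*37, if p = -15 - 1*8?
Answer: -19573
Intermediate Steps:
p = -23 (p = -15 - 8 = -23)
((1 + 22)*p)*37 = ((1 + 22)*(-23))*37 = (23*(-23))*37 = -529*37 = -19573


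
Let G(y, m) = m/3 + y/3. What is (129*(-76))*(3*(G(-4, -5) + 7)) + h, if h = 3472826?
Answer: 3355178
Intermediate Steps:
G(y, m) = m/3 + y/3 (G(y, m) = m*(1/3) + y*(1/3) = m/3 + y/3)
(129*(-76))*(3*(G(-4, -5) + 7)) + h = (129*(-76))*(3*(((1/3)*(-5) + (1/3)*(-4)) + 7)) + 3472826 = -29412*((-5/3 - 4/3) + 7) + 3472826 = -29412*(-3 + 7) + 3472826 = -29412*4 + 3472826 = -9804*12 + 3472826 = -117648 + 3472826 = 3355178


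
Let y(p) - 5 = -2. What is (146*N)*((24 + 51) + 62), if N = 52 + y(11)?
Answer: 1100110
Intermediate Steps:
y(p) = 3 (y(p) = 5 - 2 = 3)
N = 55 (N = 52 + 3 = 55)
(146*N)*((24 + 51) + 62) = (146*55)*((24 + 51) + 62) = 8030*(75 + 62) = 8030*137 = 1100110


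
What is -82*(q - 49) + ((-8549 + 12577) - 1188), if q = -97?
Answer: 14812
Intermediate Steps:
-82*(q - 49) + ((-8549 + 12577) - 1188) = -82*(-97 - 49) + ((-8549 + 12577) - 1188) = -82*(-146) + (4028 - 1188) = 11972 + 2840 = 14812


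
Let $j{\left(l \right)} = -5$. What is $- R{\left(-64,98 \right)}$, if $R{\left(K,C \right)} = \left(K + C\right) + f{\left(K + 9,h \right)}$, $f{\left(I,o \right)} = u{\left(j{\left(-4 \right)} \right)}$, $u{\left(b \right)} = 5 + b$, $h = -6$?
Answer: $-34$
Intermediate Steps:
$f{\left(I,o \right)} = 0$ ($f{\left(I,o \right)} = 5 - 5 = 0$)
$R{\left(K,C \right)} = C + K$ ($R{\left(K,C \right)} = \left(K + C\right) + 0 = \left(C + K\right) + 0 = C + K$)
$- R{\left(-64,98 \right)} = - (98 - 64) = \left(-1\right) 34 = -34$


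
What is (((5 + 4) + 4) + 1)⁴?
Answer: 38416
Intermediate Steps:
(((5 + 4) + 4) + 1)⁴ = ((9 + 4) + 1)⁴ = (13 + 1)⁴ = 14⁴ = 38416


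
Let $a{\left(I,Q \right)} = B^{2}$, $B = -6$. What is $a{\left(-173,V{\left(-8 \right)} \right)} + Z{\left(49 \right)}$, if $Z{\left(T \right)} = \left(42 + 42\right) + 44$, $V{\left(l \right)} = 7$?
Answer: $164$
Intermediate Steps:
$Z{\left(T \right)} = 128$ ($Z{\left(T \right)} = 84 + 44 = 128$)
$a{\left(I,Q \right)} = 36$ ($a{\left(I,Q \right)} = \left(-6\right)^{2} = 36$)
$a{\left(-173,V{\left(-8 \right)} \right)} + Z{\left(49 \right)} = 36 + 128 = 164$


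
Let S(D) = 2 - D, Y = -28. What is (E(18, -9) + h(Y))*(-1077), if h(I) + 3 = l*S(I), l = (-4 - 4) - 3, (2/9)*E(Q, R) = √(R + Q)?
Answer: 688203/2 ≈ 3.4410e+5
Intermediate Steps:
E(Q, R) = 9*√(Q + R)/2 (E(Q, R) = 9*√(R + Q)/2 = 9*√(Q + R)/2)
l = -11 (l = -8 - 3 = -11)
h(I) = -25 + 11*I (h(I) = -3 - 11*(2 - I) = -3 + (-22 + 11*I) = -25 + 11*I)
(E(18, -9) + h(Y))*(-1077) = (9*√(18 - 9)/2 + (-25 + 11*(-28)))*(-1077) = (9*√9/2 + (-25 - 308))*(-1077) = ((9/2)*3 - 333)*(-1077) = (27/2 - 333)*(-1077) = -639/2*(-1077) = 688203/2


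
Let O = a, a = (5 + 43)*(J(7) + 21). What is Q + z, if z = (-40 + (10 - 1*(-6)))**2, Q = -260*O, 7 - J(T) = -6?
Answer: -423744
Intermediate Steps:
J(T) = 13 (J(T) = 7 - 1*(-6) = 7 + 6 = 13)
a = 1632 (a = (5 + 43)*(13 + 21) = 48*34 = 1632)
O = 1632
Q = -424320 (Q = -260*1632 = -424320)
z = 576 (z = (-40 + (10 + 6))**2 = (-40 + 16)**2 = (-24)**2 = 576)
Q + z = -424320 + 576 = -423744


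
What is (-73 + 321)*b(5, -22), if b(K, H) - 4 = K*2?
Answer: 3472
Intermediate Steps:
b(K, H) = 4 + 2*K (b(K, H) = 4 + K*2 = 4 + 2*K)
(-73 + 321)*b(5, -22) = (-73 + 321)*(4 + 2*5) = 248*(4 + 10) = 248*14 = 3472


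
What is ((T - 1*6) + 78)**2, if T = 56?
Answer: 16384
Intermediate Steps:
((T - 1*6) + 78)**2 = ((56 - 1*6) + 78)**2 = ((56 - 6) + 78)**2 = (50 + 78)**2 = 128**2 = 16384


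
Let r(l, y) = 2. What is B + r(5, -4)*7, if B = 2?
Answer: 16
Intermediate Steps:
B + r(5, -4)*7 = 2 + 2*7 = 2 + 14 = 16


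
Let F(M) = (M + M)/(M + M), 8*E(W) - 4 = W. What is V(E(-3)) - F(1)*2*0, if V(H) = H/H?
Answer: 1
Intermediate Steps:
E(W) = ½ + W/8
F(M) = 1 (F(M) = (2*M)/((2*M)) = (2*M)*(1/(2*M)) = 1)
V(H) = 1
V(E(-3)) - F(1)*2*0 = 1 - 1*2*0 = 1 - 2*0 = 1 - 1*0 = 1 + 0 = 1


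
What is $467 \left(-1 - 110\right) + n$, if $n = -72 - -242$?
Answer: $-51667$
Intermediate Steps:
$n = 170$ ($n = -72 + 242 = 170$)
$467 \left(-1 - 110\right) + n = 467 \left(-1 - 110\right) + 170 = 467 \left(-111\right) + 170 = -51837 + 170 = -51667$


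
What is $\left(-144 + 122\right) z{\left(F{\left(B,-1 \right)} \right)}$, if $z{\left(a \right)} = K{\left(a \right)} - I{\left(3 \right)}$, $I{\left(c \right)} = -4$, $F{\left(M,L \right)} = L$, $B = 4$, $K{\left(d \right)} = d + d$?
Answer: $-44$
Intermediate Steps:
$K{\left(d \right)} = 2 d$
$z{\left(a \right)} = 4 + 2 a$ ($z{\left(a \right)} = 2 a - -4 = 2 a + 4 = 4 + 2 a$)
$\left(-144 + 122\right) z{\left(F{\left(B,-1 \right)} \right)} = \left(-144 + 122\right) \left(4 + 2 \left(-1\right)\right) = - 22 \left(4 - 2\right) = \left(-22\right) 2 = -44$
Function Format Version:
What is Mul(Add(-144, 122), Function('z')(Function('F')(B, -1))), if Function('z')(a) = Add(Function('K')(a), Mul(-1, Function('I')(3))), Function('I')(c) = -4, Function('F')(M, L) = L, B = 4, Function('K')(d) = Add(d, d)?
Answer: -44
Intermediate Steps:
Function('K')(d) = Mul(2, d)
Function('z')(a) = Add(4, Mul(2, a)) (Function('z')(a) = Add(Mul(2, a), Mul(-1, -4)) = Add(Mul(2, a), 4) = Add(4, Mul(2, a)))
Mul(Add(-144, 122), Function('z')(Function('F')(B, -1))) = Mul(Add(-144, 122), Add(4, Mul(2, -1))) = Mul(-22, Add(4, -2)) = Mul(-22, 2) = -44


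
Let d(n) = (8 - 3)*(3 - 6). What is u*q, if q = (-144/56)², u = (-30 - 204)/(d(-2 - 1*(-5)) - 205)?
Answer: 18954/2695 ≈ 7.0330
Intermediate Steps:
d(n) = -15 (d(n) = 5*(-3) = -15)
u = 117/110 (u = (-30 - 204)/(-15 - 205) = -234/(-220) = -234*(-1/220) = 117/110 ≈ 1.0636)
q = 324/49 (q = (-144*1/56)² = (-18/7)² = 324/49 ≈ 6.6122)
u*q = (117/110)*(324/49) = 18954/2695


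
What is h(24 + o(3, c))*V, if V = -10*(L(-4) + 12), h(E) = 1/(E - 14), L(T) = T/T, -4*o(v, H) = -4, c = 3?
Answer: -130/11 ≈ -11.818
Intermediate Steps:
o(v, H) = 1 (o(v, H) = -¼*(-4) = 1)
L(T) = 1
h(E) = 1/(-14 + E)
V = -130 (V = -10*(1 + 12) = -10*13 = -130)
h(24 + o(3, c))*V = -130/(-14 + (24 + 1)) = -130/(-14 + 25) = -130/11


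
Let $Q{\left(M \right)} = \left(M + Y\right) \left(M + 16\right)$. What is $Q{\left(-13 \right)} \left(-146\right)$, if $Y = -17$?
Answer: $13140$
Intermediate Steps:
$Q{\left(M \right)} = \left(-17 + M\right) \left(16 + M\right)$ ($Q{\left(M \right)} = \left(M - 17\right) \left(M + 16\right) = \left(-17 + M\right) \left(16 + M\right)$)
$Q{\left(-13 \right)} \left(-146\right) = \left(-272 + \left(-13\right)^{2} - -13\right) \left(-146\right) = \left(-272 + 169 + 13\right) \left(-146\right) = \left(-90\right) \left(-146\right) = 13140$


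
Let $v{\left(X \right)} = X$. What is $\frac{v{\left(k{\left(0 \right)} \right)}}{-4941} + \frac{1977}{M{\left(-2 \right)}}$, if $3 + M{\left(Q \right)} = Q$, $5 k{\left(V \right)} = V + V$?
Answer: $- \frac{1977}{5} \approx -395.4$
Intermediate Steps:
$k{\left(V \right)} = \frac{2 V}{5}$ ($k{\left(V \right)} = \frac{V + V}{5} = \frac{2 V}{5}$)
$M{\left(Q \right)} = -3 + Q$
$\frac{v{\left(k{\left(0 \right)} \right)}}{-4941} + \frac{1977}{M{\left(-2 \right)}} = \frac{\frac{2}{5} \cdot 0}{-4941} + \frac{1977}{-3 - 2} = 0 \left(- \frac{1}{4941}\right) + \frac{1977}{-5} = 0 + 1977 \left(- \frac{1}{5}\right) = 0 - \frac{1977}{5} = - \frac{1977}{5}$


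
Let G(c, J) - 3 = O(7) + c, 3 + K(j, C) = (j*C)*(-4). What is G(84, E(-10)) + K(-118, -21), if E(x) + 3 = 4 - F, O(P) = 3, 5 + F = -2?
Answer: -9825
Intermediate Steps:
F = -7 (F = -5 - 2 = -7)
K(j, C) = -3 - 4*C*j (K(j, C) = -3 + (j*C)*(-4) = -3 + (C*j)*(-4) = -3 - 4*C*j)
E(x) = 8 (E(x) = -3 + (4 - 1*(-7)) = -3 + (4 + 7) = -3 + 11 = 8)
G(c, J) = 6 + c (G(c, J) = 3 + (3 + c) = 6 + c)
G(84, E(-10)) + K(-118, -21) = (6 + 84) + (-3 - 4*(-21)*(-118)) = 90 + (-3 - 9912) = 90 - 9915 = -9825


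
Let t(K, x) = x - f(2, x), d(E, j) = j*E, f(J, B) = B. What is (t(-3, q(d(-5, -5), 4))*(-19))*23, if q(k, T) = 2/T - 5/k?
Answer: 0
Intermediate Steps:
d(E, j) = E*j
q(k, T) = -5/k + 2/T
t(K, x) = 0 (t(K, x) = x - x = 0)
(t(-3, q(d(-5, -5), 4))*(-19))*23 = (0*(-19))*23 = 0*23 = 0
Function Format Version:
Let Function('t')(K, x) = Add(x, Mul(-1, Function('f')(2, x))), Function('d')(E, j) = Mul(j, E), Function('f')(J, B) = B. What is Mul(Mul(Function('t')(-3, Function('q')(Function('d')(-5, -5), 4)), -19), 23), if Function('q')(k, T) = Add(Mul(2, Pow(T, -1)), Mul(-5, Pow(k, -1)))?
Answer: 0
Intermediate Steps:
Function('d')(E, j) = Mul(E, j)
Function('q')(k, T) = Add(Mul(-5, Pow(k, -1)), Mul(2, Pow(T, -1)))
Function('t')(K, x) = 0 (Function('t')(K, x) = Add(x, Mul(-1, x)) = 0)
Mul(Mul(Function('t')(-3, Function('q')(Function('d')(-5, -5), 4)), -19), 23) = Mul(Mul(0, -19), 23) = Mul(0, 23) = 0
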